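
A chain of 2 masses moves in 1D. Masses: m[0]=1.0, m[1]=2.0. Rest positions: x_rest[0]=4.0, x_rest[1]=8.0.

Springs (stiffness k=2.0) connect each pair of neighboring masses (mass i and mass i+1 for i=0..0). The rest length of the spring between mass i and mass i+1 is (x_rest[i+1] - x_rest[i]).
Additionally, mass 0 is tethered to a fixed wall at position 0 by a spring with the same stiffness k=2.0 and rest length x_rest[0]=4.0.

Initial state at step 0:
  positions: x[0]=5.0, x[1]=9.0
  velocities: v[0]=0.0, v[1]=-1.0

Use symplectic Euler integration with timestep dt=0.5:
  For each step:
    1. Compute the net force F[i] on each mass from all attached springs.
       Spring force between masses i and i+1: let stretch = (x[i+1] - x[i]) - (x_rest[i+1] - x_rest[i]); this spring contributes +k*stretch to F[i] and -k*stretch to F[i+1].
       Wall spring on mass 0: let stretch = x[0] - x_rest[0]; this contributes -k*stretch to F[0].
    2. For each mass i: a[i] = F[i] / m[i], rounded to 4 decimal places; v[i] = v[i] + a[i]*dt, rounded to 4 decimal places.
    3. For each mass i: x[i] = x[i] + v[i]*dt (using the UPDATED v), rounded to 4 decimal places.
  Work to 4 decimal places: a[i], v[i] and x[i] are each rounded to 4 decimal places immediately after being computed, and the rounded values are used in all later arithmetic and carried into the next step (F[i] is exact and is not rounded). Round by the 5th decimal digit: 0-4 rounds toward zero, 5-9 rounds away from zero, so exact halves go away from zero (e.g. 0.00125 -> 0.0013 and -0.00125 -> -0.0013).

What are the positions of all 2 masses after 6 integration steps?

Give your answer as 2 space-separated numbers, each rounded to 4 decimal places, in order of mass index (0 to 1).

Answer: 3.3222 6.0713

Derivation:
Step 0: x=[5.0000 9.0000] v=[0.0000 -1.0000]
Step 1: x=[4.5000 8.5000] v=[-1.0000 -1.0000]
Step 2: x=[3.7500 8.0000] v=[-1.5000 -1.0000]
Step 3: x=[3.2500 7.4375] v=[-1.0000 -1.1250]
Step 4: x=[3.2188 6.8281] v=[-0.0625 -1.2188]
Step 5: x=[3.3828 6.3164] v=[0.3280 -1.0235]
Step 6: x=[3.3222 6.0713] v=[-0.1212 -0.4903]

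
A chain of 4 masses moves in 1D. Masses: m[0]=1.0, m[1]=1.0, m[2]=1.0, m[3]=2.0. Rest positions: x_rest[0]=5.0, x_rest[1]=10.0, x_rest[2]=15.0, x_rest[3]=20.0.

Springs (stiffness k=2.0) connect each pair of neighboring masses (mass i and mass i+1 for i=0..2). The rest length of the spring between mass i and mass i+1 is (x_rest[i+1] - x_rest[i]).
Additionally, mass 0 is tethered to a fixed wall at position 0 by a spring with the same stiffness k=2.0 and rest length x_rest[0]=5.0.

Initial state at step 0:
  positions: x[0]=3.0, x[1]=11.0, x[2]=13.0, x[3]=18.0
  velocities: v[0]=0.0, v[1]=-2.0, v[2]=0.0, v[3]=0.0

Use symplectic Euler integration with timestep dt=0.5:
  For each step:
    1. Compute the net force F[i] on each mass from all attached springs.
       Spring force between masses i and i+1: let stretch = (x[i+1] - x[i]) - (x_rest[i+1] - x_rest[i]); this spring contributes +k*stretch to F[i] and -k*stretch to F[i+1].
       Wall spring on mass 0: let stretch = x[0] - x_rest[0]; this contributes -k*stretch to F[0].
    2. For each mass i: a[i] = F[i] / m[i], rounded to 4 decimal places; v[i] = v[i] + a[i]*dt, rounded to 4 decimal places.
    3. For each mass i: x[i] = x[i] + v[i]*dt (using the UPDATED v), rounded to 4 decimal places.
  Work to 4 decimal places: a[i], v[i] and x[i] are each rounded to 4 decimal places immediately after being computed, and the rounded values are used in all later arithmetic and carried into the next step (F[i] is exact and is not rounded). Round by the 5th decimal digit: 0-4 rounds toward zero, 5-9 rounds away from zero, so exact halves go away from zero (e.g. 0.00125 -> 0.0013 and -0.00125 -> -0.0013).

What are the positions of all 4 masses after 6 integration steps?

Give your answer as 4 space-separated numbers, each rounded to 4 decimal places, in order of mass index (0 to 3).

Answer: 6.0040 7.0645 16.4073 18.0631

Derivation:
Step 0: x=[3.0000 11.0000 13.0000 18.0000] v=[0.0000 -2.0000 0.0000 0.0000]
Step 1: x=[5.5000 7.0000 14.5000 18.0000] v=[5.0000 -8.0000 3.0000 0.0000]
Step 2: x=[6.0000 6.0000 14.0000 18.3750] v=[1.0000 -2.0000 -1.0000 0.7500]
Step 3: x=[3.5000 9.0000 11.6875 18.9063] v=[-5.0000 6.0000 -4.6250 1.0625]
Step 4: x=[2.0000 10.5938 11.6407 18.8829] v=[-3.0000 3.1875 -0.0937 -0.0469]
Step 5: x=[3.7969 8.4141 14.6915 18.2989] v=[3.5938 -4.3594 6.1016 -1.1680]
Step 6: x=[6.0040 7.0645 16.4073 18.0631] v=[4.4141 -2.6992 3.4316 -0.4717]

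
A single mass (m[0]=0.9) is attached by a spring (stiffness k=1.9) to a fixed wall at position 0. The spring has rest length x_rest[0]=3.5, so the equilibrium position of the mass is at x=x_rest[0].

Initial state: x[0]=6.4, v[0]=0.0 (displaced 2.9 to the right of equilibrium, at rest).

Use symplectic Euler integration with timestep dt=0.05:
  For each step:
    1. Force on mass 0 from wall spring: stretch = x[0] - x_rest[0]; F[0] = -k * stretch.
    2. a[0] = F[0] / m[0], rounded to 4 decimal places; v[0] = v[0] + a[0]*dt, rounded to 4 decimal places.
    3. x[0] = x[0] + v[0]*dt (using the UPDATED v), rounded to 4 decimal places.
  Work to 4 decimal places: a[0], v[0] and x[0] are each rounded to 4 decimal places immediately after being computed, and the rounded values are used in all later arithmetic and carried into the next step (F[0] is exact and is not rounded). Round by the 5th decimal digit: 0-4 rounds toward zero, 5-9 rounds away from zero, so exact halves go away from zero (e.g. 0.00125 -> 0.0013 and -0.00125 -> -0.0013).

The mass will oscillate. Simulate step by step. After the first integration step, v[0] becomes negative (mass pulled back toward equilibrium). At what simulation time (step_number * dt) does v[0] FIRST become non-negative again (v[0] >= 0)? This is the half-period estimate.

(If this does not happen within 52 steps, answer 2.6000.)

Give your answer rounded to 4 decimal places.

Answer: 2.2000

Derivation:
Step 0: x=[6.4000] v=[0.0000]
Step 1: x=[6.3847] v=[-0.3061]
Step 2: x=[6.3542] v=[-0.6106]
Step 3: x=[6.3086] v=[-0.9119]
Step 4: x=[6.2482] v=[-1.2084]
Step 5: x=[6.1733] v=[-1.4985]
Step 6: x=[6.0843] v=[-1.7807]
Step 7: x=[5.9816] v=[-2.0535]
Step 8: x=[5.8658] v=[-2.3154]
Step 9: x=[5.7375] v=[-2.5651]
Step 10: x=[5.5974] v=[-2.8013]
Step 11: x=[5.4463] v=[-3.0227]
Step 12: x=[5.2849] v=[-3.2281]
Step 13: x=[5.1141] v=[-3.4165]
Step 14: x=[4.9348] v=[-3.5869]
Step 15: x=[4.7479] v=[-3.7384]
Step 16: x=[4.5544] v=[-3.8701]
Step 17: x=[4.3553] v=[-3.9814]
Step 18: x=[4.1517] v=[-4.0717]
Step 19: x=[3.9447] v=[-4.1405]
Step 20: x=[3.7353] v=[-4.1874]
Step 21: x=[3.5247] v=[-4.2122]
Step 22: x=[3.3140] v=[-4.2148]
Step 23: x=[3.1042] v=[-4.1952]
Step 24: x=[2.8965] v=[-4.1534]
Step 25: x=[2.6920] v=[-4.0897]
Step 26: x=[2.4918] v=[-4.0044]
Step 27: x=[2.2969] v=[-3.8980]
Step 28: x=[2.1084] v=[-3.7710]
Step 29: x=[1.9272] v=[-3.6241]
Step 30: x=[1.7543] v=[-3.4581]
Step 31: x=[1.5906] v=[-3.2738]
Step 32: x=[1.4370] v=[-3.0723]
Step 33: x=[1.2943] v=[-2.8545]
Step 34: x=[1.1632] v=[-2.6217]
Step 35: x=[1.0445] v=[-2.3750]
Step 36: x=[0.9387] v=[-2.1158]
Step 37: x=[0.8464] v=[-1.8454]
Step 38: x=[0.7681] v=[-1.5653]
Step 39: x=[0.7043] v=[-1.2769]
Step 40: x=[0.6552] v=[-0.9818]
Step 41: x=[0.6211] v=[-0.6815]
Step 42: x=[0.6022] v=[-0.3776]
Step 43: x=[0.5986] v=[-0.0717]
Step 44: x=[0.6103] v=[0.2346]
First v>=0 after going negative at step 44, time=2.2000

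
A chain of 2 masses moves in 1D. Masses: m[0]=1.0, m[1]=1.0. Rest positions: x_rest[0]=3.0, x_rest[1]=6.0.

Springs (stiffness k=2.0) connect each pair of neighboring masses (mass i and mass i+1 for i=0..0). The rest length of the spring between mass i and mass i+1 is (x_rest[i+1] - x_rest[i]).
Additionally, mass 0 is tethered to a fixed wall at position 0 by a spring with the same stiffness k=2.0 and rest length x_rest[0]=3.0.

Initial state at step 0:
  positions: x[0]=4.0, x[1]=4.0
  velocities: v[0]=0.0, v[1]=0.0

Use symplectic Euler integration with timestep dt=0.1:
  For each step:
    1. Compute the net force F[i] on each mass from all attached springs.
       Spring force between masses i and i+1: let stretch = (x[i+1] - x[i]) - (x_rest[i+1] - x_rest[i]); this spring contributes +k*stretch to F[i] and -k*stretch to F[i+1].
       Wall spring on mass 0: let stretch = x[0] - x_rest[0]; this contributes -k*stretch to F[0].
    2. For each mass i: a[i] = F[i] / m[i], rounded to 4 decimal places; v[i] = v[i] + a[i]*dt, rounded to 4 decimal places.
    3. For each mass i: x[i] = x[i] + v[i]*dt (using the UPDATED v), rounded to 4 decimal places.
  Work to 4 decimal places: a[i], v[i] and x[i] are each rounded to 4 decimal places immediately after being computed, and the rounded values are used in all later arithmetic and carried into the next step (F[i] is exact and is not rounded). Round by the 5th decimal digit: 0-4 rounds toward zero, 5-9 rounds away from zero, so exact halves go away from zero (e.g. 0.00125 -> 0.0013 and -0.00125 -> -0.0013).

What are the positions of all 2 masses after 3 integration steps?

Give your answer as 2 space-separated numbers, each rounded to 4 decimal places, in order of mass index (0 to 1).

Step 0: x=[4.0000 4.0000] v=[0.0000 0.0000]
Step 1: x=[3.9200 4.0600] v=[-0.8000 0.6000]
Step 2: x=[3.7644 4.1772] v=[-1.5560 1.1720]
Step 3: x=[3.5418 4.3461] v=[-2.2263 1.6894]

Answer: 3.5418 4.3461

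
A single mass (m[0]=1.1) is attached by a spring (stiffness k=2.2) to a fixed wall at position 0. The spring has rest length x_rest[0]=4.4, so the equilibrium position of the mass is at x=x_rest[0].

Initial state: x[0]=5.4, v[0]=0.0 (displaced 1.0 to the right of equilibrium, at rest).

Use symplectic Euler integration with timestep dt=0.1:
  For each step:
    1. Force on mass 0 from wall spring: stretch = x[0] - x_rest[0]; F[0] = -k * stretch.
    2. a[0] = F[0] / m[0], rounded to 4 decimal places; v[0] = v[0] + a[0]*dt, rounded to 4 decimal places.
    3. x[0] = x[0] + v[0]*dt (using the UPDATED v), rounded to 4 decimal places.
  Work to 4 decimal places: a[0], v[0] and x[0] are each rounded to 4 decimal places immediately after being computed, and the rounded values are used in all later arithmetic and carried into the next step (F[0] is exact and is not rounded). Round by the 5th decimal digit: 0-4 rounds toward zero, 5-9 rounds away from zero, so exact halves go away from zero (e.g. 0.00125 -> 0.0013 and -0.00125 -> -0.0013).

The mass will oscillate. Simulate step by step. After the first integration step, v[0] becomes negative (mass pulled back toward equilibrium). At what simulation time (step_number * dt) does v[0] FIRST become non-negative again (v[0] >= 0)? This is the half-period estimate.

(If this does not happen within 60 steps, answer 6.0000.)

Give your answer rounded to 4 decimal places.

Step 0: x=[5.4000] v=[0.0000]
Step 1: x=[5.3800] v=[-0.2000]
Step 2: x=[5.3404] v=[-0.3960]
Step 3: x=[5.2820] v=[-0.5841]
Step 4: x=[5.2060] v=[-0.7605]
Step 5: x=[5.1138] v=[-0.9217]
Step 6: x=[5.0074] v=[-1.0645]
Step 7: x=[4.8888] v=[-1.1860]
Step 8: x=[4.7604] v=[-1.2838]
Step 9: x=[4.6248] v=[-1.3559]
Step 10: x=[4.4847] v=[-1.4009]
Step 11: x=[4.3429] v=[-1.4178]
Step 12: x=[4.2023] v=[-1.4064]
Step 13: x=[4.0656] v=[-1.3669]
Step 14: x=[3.9356] v=[-1.3000]
Step 15: x=[3.8149] v=[-1.2071]
Step 16: x=[3.7059] v=[-1.0901]
Step 17: x=[3.6108] v=[-0.9513]
Step 18: x=[3.5315] v=[-0.7935]
Step 19: x=[3.4695] v=[-0.6198]
Step 20: x=[3.4261] v=[-0.4337]
Step 21: x=[3.4022] v=[-0.2389]
Step 22: x=[3.3983] v=[-0.0393]
Step 23: x=[3.4144] v=[0.1610]
First v>=0 after going negative at step 23, time=2.3000

Answer: 2.3000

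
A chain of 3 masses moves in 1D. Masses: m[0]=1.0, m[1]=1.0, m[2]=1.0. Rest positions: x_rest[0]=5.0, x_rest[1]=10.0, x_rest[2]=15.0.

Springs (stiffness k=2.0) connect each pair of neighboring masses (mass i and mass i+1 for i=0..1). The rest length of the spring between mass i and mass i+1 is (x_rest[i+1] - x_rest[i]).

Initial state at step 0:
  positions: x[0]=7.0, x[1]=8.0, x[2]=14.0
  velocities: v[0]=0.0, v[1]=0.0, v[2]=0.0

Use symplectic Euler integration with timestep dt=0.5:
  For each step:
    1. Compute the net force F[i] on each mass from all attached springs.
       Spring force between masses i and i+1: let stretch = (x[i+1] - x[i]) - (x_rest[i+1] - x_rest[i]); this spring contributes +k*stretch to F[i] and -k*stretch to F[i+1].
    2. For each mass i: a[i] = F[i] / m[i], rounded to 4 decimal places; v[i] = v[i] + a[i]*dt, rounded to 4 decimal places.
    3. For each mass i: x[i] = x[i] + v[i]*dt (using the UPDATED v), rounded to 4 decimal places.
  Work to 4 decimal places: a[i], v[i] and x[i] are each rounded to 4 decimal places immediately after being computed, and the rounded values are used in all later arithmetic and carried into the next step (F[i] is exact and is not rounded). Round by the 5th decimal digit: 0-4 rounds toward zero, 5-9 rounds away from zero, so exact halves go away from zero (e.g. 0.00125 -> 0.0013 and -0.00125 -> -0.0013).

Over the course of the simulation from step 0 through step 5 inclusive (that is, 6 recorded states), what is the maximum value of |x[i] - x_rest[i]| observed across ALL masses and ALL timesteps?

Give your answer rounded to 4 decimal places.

Step 0: x=[7.0000 8.0000 14.0000] v=[0.0000 0.0000 0.0000]
Step 1: x=[5.0000 10.5000 13.5000] v=[-4.0000 5.0000 -1.0000]
Step 2: x=[3.2500 11.7500 14.0000] v=[-3.5000 2.5000 1.0000]
Step 3: x=[3.2500 9.8750 15.8750] v=[0.0000 -3.7500 3.7500]
Step 4: x=[4.0625 7.6875 17.2500] v=[1.6250 -4.3750 2.7500]
Step 5: x=[4.1875 8.4688 16.3438] v=[0.2500 1.5625 -1.8125]
Max displacement = 2.3125

Answer: 2.3125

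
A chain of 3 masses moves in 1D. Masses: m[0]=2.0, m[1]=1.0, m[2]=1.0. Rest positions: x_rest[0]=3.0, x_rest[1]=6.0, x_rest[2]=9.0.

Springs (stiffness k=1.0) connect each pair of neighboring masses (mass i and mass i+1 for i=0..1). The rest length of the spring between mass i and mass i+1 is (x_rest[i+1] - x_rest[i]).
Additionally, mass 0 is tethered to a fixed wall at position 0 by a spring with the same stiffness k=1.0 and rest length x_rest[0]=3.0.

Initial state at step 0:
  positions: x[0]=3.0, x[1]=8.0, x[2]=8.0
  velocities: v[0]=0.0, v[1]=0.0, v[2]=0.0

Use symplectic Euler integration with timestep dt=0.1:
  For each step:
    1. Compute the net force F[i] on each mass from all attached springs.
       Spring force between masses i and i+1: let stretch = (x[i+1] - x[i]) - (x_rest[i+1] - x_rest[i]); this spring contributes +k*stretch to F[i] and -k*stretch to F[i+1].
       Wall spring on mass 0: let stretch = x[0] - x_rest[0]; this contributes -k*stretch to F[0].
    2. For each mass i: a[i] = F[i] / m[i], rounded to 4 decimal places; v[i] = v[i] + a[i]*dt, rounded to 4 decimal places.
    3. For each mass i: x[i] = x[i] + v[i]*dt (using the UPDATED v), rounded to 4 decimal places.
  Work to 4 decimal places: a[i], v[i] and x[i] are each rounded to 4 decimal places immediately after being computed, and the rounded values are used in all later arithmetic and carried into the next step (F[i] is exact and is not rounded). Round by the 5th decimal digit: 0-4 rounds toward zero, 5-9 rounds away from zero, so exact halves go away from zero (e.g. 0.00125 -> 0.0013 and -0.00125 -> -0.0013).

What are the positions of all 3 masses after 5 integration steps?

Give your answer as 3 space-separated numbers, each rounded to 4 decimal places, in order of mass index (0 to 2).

Step 0: x=[3.0000 8.0000 8.0000] v=[0.0000 0.0000 0.0000]
Step 1: x=[3.0100 7.9500 8.0300] v=[0.1000 -0.5000 0.3000]
Step 2: x=[3.0297 7.8514 8.0892] v=[0.1965 -0.9860 0.5920]
Step 3: x=[3.0583 7.7070 8.1760] v=[0.2861 -1.4444 0.8682]
Step 4: x=[3.0949 7.5208 8.2881] v=[0.3656 -1.8624 1.1213]
Step 5: x=[3.1381 7.2980 8.4226] v=[0.4322 -2.2283 1.3446]

Answer: 3.1381 7.2980 8.4226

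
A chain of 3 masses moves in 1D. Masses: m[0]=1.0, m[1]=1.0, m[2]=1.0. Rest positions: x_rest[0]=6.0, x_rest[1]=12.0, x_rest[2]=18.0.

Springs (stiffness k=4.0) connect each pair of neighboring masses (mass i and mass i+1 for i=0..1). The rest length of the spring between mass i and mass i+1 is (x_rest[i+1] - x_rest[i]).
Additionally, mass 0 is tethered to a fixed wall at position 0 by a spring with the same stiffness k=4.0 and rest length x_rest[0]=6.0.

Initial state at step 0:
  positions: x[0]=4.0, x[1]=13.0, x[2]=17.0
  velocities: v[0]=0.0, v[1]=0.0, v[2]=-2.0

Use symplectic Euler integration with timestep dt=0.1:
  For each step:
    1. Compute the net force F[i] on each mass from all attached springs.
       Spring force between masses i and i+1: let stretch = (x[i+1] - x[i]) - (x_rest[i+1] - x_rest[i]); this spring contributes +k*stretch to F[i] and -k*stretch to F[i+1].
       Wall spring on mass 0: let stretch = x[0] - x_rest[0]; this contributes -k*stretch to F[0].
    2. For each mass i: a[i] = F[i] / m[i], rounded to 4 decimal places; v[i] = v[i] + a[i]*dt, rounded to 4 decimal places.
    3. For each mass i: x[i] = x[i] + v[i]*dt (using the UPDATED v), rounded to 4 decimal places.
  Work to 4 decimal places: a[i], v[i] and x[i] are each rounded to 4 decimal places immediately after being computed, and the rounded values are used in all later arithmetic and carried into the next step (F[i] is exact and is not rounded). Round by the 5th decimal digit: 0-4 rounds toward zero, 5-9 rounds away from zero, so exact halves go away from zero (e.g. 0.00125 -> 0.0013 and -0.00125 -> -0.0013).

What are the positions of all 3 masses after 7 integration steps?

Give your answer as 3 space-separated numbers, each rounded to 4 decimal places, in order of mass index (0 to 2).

Step 0: x=[4.0000 13.0000 17.0000] v=[0.0000 0.0000 -2.0000]
Step 1: x=[4.2000 12.8000 16.8800] v=[2.0000 -2.0000 -1.2000]
Step 2: x=[4.5760 12.4192 16.8368] v=[3.7600 -3.8080 -0.4320]
Step 3: x=[5.0827 11.9014 16.8569] v=[5.0669 -5.1782 0.2010]
Step 4: x=[5.6588 11.3091 16.9188] v=[5.7613 -5.9235 0.6188]
Step 5: x=[6.2346 10.7151 16.9963] v=[5.7579 -5.9397 0.7749]
Step 6: x=[6.7402 10.1932 17.0625] v=[5.0563 -5.2194 0.6624]
Step 7: x=[7.1143 9.8079 17.0940] v=[3.7414 -3.8529 0.3147]

Answer: 7.1143 9.8079 17.0940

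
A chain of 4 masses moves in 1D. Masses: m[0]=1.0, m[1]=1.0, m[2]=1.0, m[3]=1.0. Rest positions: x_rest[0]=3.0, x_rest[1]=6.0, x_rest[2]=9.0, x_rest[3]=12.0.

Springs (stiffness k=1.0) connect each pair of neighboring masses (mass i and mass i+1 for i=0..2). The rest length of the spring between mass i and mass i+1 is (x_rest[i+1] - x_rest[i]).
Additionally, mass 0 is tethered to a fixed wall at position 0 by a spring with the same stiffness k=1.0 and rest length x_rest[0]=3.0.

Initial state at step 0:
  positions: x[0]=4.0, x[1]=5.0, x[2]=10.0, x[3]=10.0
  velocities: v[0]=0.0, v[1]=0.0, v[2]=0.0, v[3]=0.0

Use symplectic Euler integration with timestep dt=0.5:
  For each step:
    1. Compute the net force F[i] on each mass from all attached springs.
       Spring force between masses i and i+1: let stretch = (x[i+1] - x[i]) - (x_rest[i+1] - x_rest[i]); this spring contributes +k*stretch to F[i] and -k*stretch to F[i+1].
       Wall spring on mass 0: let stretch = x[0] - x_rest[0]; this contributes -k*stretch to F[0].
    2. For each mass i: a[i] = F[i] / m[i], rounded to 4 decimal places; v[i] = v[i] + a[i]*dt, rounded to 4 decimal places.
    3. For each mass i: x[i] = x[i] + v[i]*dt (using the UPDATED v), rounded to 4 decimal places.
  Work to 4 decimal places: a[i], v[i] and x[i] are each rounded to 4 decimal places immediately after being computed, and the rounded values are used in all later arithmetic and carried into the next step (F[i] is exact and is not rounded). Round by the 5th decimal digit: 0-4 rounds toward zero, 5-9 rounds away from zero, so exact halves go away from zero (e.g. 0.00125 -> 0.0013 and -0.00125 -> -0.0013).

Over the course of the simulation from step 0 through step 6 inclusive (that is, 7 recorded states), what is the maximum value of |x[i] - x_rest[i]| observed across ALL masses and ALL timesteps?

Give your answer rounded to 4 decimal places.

Step 0: x=[4.0000 5.0000 10.0000 10.0000] v=[0.0000 0.0000 0.0000 0.0000]
Step 1: x=[3.2500 6.0000 8.7500 10.7500] v=[-1.5000 2.0000 -2.5000 1.5000]
Step 2: x=[2.3750 7.0000 7.3125 11.7500] v=[-1.7500 2.0000 -2.8750 2.0000]
Step 3: x=[2.0625 6.9219 6.9063 12.3907] v=[-0.6250 -0.1563 -0.8125 1.2813]
Step 4: x=[2.4493 5.6250 7.8751 12.4103] v=[0.7735 -2.5938 1.9375 0.0391]
Step 5: x=[3.0177 4.0967 9.4152 12.0461] v=[1.1367 -3.0566 3.0801 -0.7285]
Step 6: x=[3.1014 3.6283 10.2834 11.7741] v=[0.1674 -0.9369 1.7363 -0.5440]
Max displacement = 2.3717

Answer: 2.3717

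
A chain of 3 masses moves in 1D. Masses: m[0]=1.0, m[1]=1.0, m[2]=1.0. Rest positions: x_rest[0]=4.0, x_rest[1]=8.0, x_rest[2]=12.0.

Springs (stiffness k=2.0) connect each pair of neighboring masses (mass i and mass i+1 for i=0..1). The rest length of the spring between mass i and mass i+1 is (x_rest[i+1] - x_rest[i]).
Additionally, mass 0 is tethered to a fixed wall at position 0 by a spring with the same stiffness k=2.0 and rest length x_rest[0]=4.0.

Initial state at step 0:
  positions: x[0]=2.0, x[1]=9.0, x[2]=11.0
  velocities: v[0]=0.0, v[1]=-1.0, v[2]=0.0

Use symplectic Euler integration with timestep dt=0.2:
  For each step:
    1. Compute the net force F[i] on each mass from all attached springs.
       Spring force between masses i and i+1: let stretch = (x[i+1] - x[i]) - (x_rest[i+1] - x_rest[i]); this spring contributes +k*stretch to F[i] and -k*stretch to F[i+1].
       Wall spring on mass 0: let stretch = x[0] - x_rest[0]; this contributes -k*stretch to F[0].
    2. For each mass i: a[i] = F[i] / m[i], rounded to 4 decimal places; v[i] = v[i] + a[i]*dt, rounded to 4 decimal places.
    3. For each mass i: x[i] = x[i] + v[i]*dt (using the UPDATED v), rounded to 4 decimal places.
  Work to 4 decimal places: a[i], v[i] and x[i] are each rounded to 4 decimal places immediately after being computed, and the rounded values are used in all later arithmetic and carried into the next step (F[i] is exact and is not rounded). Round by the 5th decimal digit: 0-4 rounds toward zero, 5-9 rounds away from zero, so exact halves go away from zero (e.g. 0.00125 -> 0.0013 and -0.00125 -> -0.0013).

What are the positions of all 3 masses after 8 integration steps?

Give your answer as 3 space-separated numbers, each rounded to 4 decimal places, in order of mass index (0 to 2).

Answer: 4.2835 7.0919 10.9995

Derivation:
Step 0: x=[2.0000 9.0000 11.0000] v=[0.0000 -1.0000 0.0000]
Step 1: x=[2.4000 8.4000 11.1600] v=[2.0000 -3.0000 0.8000]
Step 2: x=[3.0880 7.5408 11.4192] v=[3.4400 -4.2960 1.2960]
Step 3: x=[3.8852 6.6356 11.6881] v=[3.9859 -4.5258 1.3446]
Step 4: x=[4.5916 5.9146 11.8728] v=[3.5320 -3.6050 0.9236]
Step 5: x=[5.0365 5.5644 11.9009] v=[2.2246 -1.7509 0.1403]
Step 6: x=[5.1207 5.6789 11.7420] v=[0.4212 0.5725 -0.7943]
Step 7: x=[4.8399 6.2338 11.4181] v=[-1.4038 2.7745 -1.6195]
Step 8: x=[4.2835 7.0919 10.9995] v=[-2.7822 4.2907 -2.0932]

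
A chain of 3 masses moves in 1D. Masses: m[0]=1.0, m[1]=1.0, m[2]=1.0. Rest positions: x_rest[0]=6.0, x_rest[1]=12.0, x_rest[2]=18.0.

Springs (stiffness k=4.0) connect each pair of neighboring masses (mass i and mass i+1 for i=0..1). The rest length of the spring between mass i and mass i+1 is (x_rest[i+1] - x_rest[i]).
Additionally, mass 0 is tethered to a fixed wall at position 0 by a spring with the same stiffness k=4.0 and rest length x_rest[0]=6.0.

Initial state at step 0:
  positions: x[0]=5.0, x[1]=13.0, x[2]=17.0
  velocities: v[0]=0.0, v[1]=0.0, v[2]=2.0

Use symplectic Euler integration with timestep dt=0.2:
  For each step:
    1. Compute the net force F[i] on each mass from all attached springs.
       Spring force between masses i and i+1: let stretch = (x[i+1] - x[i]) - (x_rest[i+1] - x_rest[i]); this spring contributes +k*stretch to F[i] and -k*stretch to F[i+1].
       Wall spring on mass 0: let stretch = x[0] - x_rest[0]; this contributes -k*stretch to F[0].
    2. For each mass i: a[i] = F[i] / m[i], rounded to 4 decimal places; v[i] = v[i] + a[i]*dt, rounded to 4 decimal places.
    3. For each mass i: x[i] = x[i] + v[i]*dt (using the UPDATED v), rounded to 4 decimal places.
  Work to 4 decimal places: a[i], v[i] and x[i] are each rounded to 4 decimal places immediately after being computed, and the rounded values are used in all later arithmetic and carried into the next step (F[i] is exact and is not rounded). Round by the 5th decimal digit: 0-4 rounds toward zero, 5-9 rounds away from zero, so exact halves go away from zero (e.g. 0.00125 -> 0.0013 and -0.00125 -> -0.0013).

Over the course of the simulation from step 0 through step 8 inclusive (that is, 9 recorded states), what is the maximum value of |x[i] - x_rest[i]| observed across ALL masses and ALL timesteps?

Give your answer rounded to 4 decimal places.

Step 0: x=[5.0000 13.0000 17.0000] v=[0.0000 0.0000 2.0000]
Step 1: x=[5.4800 12.3600 17.7200] v=[2.4000 -3.2000 3.6000]
Step 2: x=[6.1840 11.4768 18.5424] v=[3.5200 -4.4160 4.1120]
Step 3: x=[6.7454 10.8772 19.1943] v=[2.8070 -2.9978 3.2595]
Step 4: x=[6.8886 10.9473 19.4755] v=[0.7161 0.3504 1.4058]
Step 5: x=[6.5790 11.7325 19.3521] v=[-1.5478 3.9260 -0.6168]
Step 6: x=[6.0414 12.9123 18.9696] v=[-2.6882 5.8989 -1.9125]
Step 7: x=[5.6365 13.9619 18.5779] v=[-2.0246 5.2480 -1.9583]
Step 8: x=[5.6618 14.4180 18.4077] v=[0.1265 2.2805 -0.8511]
Max displacement = 2.4180

Answer: 2.4180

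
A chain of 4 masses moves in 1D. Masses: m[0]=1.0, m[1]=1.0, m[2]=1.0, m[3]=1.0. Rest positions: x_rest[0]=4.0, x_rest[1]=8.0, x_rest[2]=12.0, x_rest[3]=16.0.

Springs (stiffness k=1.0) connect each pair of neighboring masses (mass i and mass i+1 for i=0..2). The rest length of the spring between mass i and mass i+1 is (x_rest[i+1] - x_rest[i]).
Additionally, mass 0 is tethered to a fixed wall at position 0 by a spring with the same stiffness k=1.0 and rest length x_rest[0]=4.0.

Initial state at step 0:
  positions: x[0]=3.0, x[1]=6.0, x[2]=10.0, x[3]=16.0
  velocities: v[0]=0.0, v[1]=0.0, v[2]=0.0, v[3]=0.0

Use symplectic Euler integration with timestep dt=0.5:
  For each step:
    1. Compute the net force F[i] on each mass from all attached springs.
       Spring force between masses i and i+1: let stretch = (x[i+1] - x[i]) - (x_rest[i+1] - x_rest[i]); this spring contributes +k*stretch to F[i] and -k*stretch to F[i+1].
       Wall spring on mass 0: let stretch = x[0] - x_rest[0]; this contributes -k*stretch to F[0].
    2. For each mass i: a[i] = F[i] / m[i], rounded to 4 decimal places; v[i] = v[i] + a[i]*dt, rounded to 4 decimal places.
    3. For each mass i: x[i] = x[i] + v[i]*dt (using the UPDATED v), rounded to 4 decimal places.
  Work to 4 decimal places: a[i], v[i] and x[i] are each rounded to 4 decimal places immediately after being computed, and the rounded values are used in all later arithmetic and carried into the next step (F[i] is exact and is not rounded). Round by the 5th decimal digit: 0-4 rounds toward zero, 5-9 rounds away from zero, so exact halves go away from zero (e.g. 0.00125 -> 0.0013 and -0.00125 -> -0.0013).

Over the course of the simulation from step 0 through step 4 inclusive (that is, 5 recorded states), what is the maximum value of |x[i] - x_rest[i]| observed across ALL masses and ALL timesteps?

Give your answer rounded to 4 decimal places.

Step 0: x=[3.0000 6.0000 10.0000 16.0000] v=[0.0000 0.0000 0.0000 0.0000]
Step 1: x=[3.0000 6.2500 10.5000 15.5000] v=[0.0000 0.5000 1.0000 -1.0000]
Step 2: x=[3.0625 6.7500 11.1875 14.7500] v=[0.1250 1.0000 1.3750 -1.5000]
Step 3: x=[3.2813 7.4375 11.6563 14.1094] v=[0.4375 1.3750 0.9375 -1.2813]
Step 4: x=[3.7188 8.1407 11.6837 13.8555] v=[0.8750 1.4063 0.0547 -0.5079]
Max displacement = 2.1445

Answer: 2.1445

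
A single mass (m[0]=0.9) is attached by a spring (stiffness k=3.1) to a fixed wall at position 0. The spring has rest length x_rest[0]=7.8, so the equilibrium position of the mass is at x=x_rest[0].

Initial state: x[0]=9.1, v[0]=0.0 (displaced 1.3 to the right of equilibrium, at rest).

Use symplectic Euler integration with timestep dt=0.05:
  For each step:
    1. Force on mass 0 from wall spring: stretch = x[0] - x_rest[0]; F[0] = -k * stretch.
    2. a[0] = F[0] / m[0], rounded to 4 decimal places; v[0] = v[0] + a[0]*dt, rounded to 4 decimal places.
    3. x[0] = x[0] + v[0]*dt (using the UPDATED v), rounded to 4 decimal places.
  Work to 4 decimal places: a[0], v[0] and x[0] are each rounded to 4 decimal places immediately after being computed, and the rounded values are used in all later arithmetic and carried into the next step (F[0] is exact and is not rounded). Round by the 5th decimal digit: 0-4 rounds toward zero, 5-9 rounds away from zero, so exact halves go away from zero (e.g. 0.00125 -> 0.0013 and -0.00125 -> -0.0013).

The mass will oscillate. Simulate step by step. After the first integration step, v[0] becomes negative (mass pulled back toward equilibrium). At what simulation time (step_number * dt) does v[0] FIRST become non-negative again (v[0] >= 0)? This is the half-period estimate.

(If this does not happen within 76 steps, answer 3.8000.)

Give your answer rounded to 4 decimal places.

Answer: 1.7000

Derivation:
Step 0: x=[9.1000] v=[0.0000]
Step 1: x=[9.0888] v=[-0.2239]
Step 2: x=[9.0665] v=[-0.4459]
Step 3: x=[9.0333] v=[-0.6640]
Step 4: x=[8.9895] v=[-0.8764]
Step 5: x=[8.9354] v=[-1.0813]
Step 6: x=[8.8716] v=[-1.2768]
Step 7: x=[8.7985] v=[-1.4614]
Step 8: x=[8.7168] v=[-1.6334]
Step 9: x=[8.6272] v=[-1.7913]
Step 10: x=[8.5305] v=[-1.9338]
Step 11: x=[8.4275] v=[-2.0596]
Step 12: x=[8.3191] v=[-2.1677]
Step 13: x=[8.2062] v=[-2.2571]
Step 14: x=[8.0898] v=[-2.3271]
Step 15: x=[7.9710] v=[-2.3770]
Step 16: x=[7.8507] v=[-2.4065]
Step 17: x=[7.7299] v=[-2.4152]
Step 18: x=[7.6097] v=[-2.4031]
Step 19: x=[7.4912] v=[-2.3703]
Step 20: x=[7.3753] v=[-2.3171]
Step 21: x=[7.2631] v=[-2.2440]
Step 22: x=[7.1555] v=[-2.1515]
Step 23: x=[7.0535] v=[-2.0405]
Step 24: x=[6.9579] v=[-1.9119]
Step 25: x=[6.8696] v=[-1.7669]
Step 26: x=[6.7893] v=[-1.6067]
Step 27: x=[6.7177] v=[-1.4326]
Step 28: x=[6.6554] v=[-1.2462]
Step 29: x=[6.6029] v=[-1.0491]
Step 30: x=[6.5608] v=[-0.8429]
Step 31: x=[6.5293] v=[-0.6295]
Step 32: x=[6.5088] v=[-0.4107]
Step 33: x=[6.4994] v=[-0.1883]
Step 34: x=[6.5012] v=[0.0357]
First v>=0 after going negative at step 34, time=1.7000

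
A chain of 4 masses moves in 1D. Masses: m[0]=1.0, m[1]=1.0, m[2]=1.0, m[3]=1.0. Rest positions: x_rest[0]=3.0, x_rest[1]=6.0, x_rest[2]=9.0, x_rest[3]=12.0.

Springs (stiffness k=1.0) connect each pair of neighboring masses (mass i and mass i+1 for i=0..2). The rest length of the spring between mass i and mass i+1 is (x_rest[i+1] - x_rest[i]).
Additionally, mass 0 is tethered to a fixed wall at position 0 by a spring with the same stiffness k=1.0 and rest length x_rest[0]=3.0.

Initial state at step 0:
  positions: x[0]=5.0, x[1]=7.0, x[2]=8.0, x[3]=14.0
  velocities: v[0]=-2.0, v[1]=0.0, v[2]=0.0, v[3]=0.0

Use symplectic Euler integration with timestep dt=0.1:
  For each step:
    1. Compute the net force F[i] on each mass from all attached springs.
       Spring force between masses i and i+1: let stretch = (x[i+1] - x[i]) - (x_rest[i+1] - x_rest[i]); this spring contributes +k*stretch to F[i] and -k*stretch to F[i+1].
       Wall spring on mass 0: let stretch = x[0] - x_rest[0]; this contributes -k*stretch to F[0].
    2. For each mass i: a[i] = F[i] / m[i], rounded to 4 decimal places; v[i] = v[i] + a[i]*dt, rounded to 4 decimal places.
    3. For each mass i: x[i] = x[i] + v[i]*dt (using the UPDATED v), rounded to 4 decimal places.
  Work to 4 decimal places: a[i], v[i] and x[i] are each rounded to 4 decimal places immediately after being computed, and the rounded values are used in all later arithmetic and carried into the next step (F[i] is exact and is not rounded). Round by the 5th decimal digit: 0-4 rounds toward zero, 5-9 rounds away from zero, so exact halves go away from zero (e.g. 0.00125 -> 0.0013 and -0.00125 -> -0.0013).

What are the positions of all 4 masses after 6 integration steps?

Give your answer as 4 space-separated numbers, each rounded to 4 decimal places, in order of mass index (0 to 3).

Step 0: x=[5.0000 7.0000 8.0000 14.0000] v=[-2.0000 0.0000 0.0000 0.0000]
Step 1: x=[4.7700 6.9900 8.0500 13.9700] v=[-2.3000 -0.1000 0.5000 -0.3000]
Step 2: x=[4.5145 6.9684 8.1486 13.9108] v=[-2.5550 -0.2160 0.9860 -0.5920]
Step 3: x=[4.2384 6.9341 8.2930 13.8240] v=[-2.7611 -0.3434 1.4442 -0.8682]
Step 4: x=[3.9469 6.8864 8.4791 13.7119] v=[-2.9154 -0.4771 1.8614 -1.1213]
Step 5: x=[3.6453 6.8252 8.7016 13.5774] v=[-3.0161 -0.6118 2.2254 -1.3446]
Step 6: x=[3.3390 6.7510 8.9541 13.4242] v=[-3.0626 -0.7422 2.5253 -1.5322]

Answer: 3.3390 6.7510 8.9541 13.4242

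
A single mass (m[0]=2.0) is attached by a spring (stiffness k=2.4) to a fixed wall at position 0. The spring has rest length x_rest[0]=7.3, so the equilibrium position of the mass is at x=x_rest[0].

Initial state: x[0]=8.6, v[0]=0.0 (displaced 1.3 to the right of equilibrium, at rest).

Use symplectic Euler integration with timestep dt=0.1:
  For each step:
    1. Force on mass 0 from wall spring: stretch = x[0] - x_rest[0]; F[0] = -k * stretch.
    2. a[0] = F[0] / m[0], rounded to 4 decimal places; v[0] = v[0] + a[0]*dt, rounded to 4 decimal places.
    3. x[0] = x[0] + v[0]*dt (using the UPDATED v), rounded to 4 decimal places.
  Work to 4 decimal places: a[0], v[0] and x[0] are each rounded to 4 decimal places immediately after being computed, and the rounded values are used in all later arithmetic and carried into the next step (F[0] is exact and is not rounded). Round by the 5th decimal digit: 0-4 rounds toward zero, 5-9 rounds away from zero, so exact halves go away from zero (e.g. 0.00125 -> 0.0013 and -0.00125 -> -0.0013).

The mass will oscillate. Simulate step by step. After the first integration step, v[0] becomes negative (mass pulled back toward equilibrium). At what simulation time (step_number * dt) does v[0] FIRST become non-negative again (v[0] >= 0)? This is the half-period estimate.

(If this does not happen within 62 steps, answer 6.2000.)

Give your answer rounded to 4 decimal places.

Answer: 2.9000

Derivation:
Step 0: x=[8.6000] v=[0.0000]
Step 1: x=[8.5844] v=[-0.1560]
Step 2: x=[8.5534] v=[-0.3101]
Step 3: x=[8.5074] v=[-0.4605]
Step 4: x=[8.4469] v=[-0.6054]
Step 5: x=[8.3726] v=[-0.7430]
Step 6: x=[8.2854] v=[-0.8717]
Step 7: x=[8.1864] v=[-0.9900]
Step 8: x=[8.0768] v=[-1.0964]
Step 9: x=[7.9578] v=[-1.1896]
Step 10: x=[7.8310] v=[-1.2685]
Step 11: x=[7.6978] v=[-1.3322]
Step 12: x=[7.5598] v=[-1.3799]
Step 13: x=[7.4187] v=[-1.4111]
Step 14: x=[7.2762] v=[-1.4253]
Step 15: x=[7.1340] v=[-1.4224]
Step 16: x=[6.9938] v=[-1.4025]
Step 17: x=[6.8572] v=[-1.3658]
Step 18: x=[6.7259] v=[-1.3127]
Step 19: x=[6.6015] v=[-1.2438]
Step 20: x=[6.4855] v=[-1.1600]
Step 21: x=[6.3793] v=[-1.0623]
Step 22: x=[6.2841] v=[-0.9518]
Step 23: x=[6.2011] v=[-0.8299]
Step 24: x=[6.1313] v=[-0.6980]
Step 25: x=[6.0755] v=[-0.5578]
Step 26: x=[6.0344] v=[-0.4109]
Step 27: x=[6.0085] v=[-0.2590]
Step 28: x=[5.9981] v=[-0.1040]
Step 29: x=[6.0033] v=[0.0522]
First v>=0 after going negative at step 29, time=2.9000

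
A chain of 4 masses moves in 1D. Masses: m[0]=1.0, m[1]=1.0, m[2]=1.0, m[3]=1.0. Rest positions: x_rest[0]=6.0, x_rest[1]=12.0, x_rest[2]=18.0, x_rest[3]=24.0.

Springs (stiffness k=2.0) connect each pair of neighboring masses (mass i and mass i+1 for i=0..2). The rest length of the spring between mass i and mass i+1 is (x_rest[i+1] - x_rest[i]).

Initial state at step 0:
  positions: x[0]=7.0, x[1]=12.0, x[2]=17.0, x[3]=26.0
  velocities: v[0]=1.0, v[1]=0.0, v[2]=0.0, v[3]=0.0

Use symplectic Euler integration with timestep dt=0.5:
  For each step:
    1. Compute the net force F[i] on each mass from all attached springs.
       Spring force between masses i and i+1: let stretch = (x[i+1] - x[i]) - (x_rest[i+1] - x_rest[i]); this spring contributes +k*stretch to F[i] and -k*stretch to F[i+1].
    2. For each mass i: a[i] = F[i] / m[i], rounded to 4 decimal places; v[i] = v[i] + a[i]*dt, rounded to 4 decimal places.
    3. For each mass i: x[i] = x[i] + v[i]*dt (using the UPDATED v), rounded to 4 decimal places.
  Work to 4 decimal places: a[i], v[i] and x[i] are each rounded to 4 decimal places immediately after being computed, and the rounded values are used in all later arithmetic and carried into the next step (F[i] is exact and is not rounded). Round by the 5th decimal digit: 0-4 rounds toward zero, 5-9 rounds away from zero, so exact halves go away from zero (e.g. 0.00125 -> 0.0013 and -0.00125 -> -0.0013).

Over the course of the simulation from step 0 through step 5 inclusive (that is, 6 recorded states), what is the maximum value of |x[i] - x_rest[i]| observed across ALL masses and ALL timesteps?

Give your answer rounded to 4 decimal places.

Step 0: x=[7.0000 12.0000 17.0000 26.0000] v=[1.0000 0.0000 0.0000 0.0000]
Step 1: x=[7.0000 12.0000 19.0000 24.5000] v=[0.0000 0.0000 4.0000 -3.0000]
Step 2: x=[6.5000 13.0000 20.2500 23.2500] v=[-1.0000 2.0000 2.5000 -2.5000]
Step 3: x=[6.2500 14.3750 19.3750 23.5000] v=[-0.5000 2.7500 -1.7500 0.5000]
Step 4: x=[7.0625 14.1875 18.0625 24.6875] v=[1.6250 -0.3750 -2.6250 2.3750]
Step 5: x=[8.4375 12.3750 18.1250 25.5625] v=[2.7500 -3.6250 0.1250 1.7500]
Max displacement = 2.4375

Answer: 2.4375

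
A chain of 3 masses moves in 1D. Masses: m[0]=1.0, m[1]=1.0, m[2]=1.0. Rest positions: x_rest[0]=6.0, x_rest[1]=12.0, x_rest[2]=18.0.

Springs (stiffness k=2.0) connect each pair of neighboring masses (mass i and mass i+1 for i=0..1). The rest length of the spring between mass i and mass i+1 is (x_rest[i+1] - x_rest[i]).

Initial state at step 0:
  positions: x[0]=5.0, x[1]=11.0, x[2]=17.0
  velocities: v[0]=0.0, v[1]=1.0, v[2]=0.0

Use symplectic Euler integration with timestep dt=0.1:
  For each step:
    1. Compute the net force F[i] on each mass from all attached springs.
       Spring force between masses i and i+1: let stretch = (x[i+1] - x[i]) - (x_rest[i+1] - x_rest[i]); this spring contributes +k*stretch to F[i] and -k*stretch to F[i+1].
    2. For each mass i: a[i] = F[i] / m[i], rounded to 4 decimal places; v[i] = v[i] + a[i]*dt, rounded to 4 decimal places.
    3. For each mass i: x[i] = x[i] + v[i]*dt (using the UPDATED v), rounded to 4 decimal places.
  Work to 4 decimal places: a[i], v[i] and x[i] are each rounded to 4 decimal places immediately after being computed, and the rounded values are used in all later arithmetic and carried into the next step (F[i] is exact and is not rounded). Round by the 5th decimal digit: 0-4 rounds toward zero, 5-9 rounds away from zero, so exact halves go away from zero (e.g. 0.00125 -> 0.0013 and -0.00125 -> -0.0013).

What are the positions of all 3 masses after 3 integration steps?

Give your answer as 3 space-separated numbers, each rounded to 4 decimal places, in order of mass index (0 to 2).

Step 0: x=[5.0000 11.0000 17.0000] v=[0.0000 1.0000 0.0000]
Step 1: x=[5.0000 11.1000 17.0000] v=[0.0000 1.0000 0.0000]
Step 2: x=[5.0020 11.1960 17.0020] v=[0.0200 0.9600 0.0200]
Step 3: x=[5.0079 11.2842 17.0079] v=[0.0588 0.8824 0.0588]

Answer: 5.0079 11.2842 17.0079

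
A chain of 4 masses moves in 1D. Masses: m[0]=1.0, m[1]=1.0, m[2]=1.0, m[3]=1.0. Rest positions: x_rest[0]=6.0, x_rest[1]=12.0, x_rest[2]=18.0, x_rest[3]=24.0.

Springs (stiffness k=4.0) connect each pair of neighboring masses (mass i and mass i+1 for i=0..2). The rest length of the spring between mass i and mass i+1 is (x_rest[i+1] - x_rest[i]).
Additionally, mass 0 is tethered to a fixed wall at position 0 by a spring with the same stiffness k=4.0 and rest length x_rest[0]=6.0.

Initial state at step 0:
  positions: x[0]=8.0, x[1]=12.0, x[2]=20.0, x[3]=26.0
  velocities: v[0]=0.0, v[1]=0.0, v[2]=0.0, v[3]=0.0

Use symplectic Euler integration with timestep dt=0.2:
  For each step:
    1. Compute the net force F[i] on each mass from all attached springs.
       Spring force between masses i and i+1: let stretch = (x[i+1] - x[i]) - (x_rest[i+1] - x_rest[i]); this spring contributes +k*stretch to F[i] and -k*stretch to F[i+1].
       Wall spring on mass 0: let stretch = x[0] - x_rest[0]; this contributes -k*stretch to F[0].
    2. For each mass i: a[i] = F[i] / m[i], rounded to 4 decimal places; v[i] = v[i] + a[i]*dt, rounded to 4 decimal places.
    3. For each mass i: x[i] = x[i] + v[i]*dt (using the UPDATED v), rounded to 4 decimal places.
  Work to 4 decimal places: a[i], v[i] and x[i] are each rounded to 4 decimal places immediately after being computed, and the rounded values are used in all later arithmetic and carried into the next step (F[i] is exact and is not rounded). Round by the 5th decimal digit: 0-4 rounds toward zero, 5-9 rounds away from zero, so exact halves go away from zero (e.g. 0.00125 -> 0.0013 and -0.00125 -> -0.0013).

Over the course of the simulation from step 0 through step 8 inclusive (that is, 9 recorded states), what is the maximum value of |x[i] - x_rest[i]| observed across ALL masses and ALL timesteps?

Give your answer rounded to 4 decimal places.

Step 0: x=[8.0000 12.0000 20.0000 26.0000] v=[0.0000 0.0000 0.0000 0.0000]
Step 1: x=[7.3600 12.6400 19.6800 26.0000] v=[-3.2000 3.2000 -1.6000 0.0000]
Step 2: x=[6.3872 13.5616 19.2448 25.9488] v=[-4.8640 4.6080 -2.1760 -0.2560]
Step 3: x=[5.5404 14.2446 18.9729 25.7850] v=[-4.2342 3.4150 -1.3594 -0.8192]
Step 4: x=[5.1998 14.2915 19.0344 25.4912] v=[-1.7032 0.2343 0.3076 -1.4689]
Step 5: x=[5.4819 13.6426 19.3701 25.1243] v=[1.4103 -3.2447 1.6787 -1.8343]
Step 6: x=[6.1926 12.6043 19.7101 24.7968] v=[3.5533 -5.1913 1.7001 -1.6377]
Step 7: x=[6.9383 11.6771 19.7271 24.6154] v=[3.7286 -4.6360 0.0848 -0.9071]
Step 8: x=[7.3321 11.2797 19.2382 24.6119] v=[1.9690 -1.9870 -2.4446 -0.0177]
Max displacement = 2.2915

Answer: 2.2915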